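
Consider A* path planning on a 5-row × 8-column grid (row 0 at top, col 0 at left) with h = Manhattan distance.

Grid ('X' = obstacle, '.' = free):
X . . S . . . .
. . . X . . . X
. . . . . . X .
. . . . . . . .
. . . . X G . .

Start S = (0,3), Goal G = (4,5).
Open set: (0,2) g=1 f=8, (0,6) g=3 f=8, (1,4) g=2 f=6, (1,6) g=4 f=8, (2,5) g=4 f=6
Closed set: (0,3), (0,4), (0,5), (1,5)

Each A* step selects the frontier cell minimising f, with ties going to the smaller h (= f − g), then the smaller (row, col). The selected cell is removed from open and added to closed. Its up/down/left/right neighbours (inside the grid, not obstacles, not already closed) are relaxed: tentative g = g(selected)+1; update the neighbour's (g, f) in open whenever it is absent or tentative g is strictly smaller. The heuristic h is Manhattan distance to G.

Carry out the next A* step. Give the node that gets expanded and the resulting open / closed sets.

expanded=(2,5); open=[(0,2) g=1 f=8, (0,6) g=3 f=8, (1,4) g=2 f=6, (1,6) g=4 f=8, (2,4) g=5 f=8, (3,5) g=5 f=6]; closed=[(0,3), (0,4), (0,5), (1,5), (2,5)]

step 1: expand (2,5) (f=6, h=2) → closed; open now [(0,2) g=1 f=8, (0,6) g=3 f=8, (1,4) g=2 f=6, (1,6) g=4 f=8, (2,4) g=5 f=8, (3,5) g=5 f=6]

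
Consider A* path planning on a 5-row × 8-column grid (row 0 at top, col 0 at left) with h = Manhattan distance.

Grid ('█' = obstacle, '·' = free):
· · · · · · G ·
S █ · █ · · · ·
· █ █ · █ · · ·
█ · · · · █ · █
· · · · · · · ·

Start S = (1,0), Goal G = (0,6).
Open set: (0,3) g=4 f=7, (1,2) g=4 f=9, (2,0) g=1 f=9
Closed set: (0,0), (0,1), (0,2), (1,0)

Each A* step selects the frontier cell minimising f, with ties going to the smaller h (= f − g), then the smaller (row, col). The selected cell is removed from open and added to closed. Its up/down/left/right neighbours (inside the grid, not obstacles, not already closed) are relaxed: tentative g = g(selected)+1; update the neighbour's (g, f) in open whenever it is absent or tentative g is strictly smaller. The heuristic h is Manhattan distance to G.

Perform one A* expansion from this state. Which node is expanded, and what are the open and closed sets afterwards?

expanded=(0,3); open=[(0,4) g=5 f=7, (1,2) g=4 f=9, (2,0) g=1 f=9]; closed=[(0,0), (0,1), (0,2), (0,3), (1,0)]

step 1: expand (0,3) (f=7, h=3) → closed; open now [(0,4) g=5 f=7, (1,2) g=4 f=9, (2,0) g=1 f=9]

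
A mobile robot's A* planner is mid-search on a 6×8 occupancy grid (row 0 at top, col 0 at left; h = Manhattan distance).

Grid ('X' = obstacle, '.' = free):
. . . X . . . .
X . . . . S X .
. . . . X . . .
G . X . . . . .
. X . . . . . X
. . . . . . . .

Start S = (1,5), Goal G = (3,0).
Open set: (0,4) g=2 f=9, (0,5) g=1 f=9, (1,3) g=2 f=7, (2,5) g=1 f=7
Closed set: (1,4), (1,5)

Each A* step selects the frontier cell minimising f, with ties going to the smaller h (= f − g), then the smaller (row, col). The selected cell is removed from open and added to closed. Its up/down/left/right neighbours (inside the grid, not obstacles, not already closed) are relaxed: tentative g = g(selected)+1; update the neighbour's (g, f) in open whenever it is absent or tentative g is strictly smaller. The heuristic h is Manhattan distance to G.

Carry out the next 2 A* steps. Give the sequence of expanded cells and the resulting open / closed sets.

step 1: expand (1,3) (f=7, h=5) → closed; open now [(0,4) g=2 f=9, (0,5) g=1 f=9, (1,2) g=3 f=7, (2,3) g=3 f=7, (2,5) g=1 f=7]
step 2: expand (1,2) (f=7, h=4) → closed; open now [(0,2) g=4 f=9, (0,4) g=2 f=9, (0,5) g=1 f=9, (1,1) g=4 f=7, (2,2) g=4 f=7, (2,3) g=3 f=7, (2,5) g=1 f=7]

order=[(1,3) → (1,2)]; open=[(0,2) g=4 f=9, (0,4) g=2 f=9, (0,5) g=1 f=9, (1,1) g=4 f=7, (2,2) g=4 f=7, (2,3) g=3 f=7, (2,5) g=1 f=7]; closed=[(1,2), (1,3), (1,4), (1,5)]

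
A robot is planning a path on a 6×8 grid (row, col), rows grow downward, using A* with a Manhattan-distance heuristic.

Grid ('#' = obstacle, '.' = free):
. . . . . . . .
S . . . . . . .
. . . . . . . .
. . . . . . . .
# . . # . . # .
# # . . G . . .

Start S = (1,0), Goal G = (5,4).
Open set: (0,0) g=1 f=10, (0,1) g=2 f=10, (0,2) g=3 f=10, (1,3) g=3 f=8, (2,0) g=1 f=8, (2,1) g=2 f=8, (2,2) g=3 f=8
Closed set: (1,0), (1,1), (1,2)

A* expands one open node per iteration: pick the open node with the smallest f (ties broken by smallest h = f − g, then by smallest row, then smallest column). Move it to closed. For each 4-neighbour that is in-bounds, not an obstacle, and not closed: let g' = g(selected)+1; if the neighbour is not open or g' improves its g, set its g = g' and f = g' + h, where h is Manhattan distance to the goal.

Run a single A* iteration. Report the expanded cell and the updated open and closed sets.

step 1: expand (1,3) (f=8, h=5) → closed; open now [(0,0) g=1 f=10, (0,1) g=2 f=10, (0,2) g=3 f=10, (0,3) g=4 f=10, (1,4) g=4 f=8, (2,0) g=1 f=8, (2,1) g=2 f=8, (2,2) g=3 f=8, (2,3) g=4 f=8]

expanded=(1,3); open=[(0,0) g=1 f=10, (0,1) g=2 f=10, (0,2) g=3 f=10, (0,3) g=4 f=10, (1,4) g=4 f=8, (2,0) g=1 f=8, (2,1) g=2 f=8, (2,2) g=3 f=8, (2,3) g=4 f=8]; closed=[(1,0), (1,1), (1,2), (1,3)]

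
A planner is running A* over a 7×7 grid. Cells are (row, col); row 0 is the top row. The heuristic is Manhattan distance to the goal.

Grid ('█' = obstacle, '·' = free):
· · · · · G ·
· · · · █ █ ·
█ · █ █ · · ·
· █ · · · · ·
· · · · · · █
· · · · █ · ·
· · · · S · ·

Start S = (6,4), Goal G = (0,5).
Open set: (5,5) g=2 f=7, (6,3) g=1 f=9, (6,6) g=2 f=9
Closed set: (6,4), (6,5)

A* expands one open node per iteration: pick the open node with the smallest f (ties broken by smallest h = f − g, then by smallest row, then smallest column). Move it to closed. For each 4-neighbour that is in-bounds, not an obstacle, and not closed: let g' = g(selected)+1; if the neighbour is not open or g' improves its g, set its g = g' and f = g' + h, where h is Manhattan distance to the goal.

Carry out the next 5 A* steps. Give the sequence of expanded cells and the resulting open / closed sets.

order=[(5,5) → (4,5) → (3,5) → (2,5) → (2,4)]; open=[(2,6) g=6 f=9, (3,4) g=5 f=9, (3,6) g=5 f=9, (4,4) g=4 f=9, (5,6) g=3 f=9, (6,3) g=1 f=9, (6,6) g=2 f=9]; closed=[(2,4), (2,5), (3,5), (4,5), (5,5), (6,4), (6,5)]

step 1: expand (5,5) (f=7, h=5) → closed; open now [(4,5) g=3 f=7, (5,6) g=3 f=9, (6,3) g=1 f=9, (6,6) g=2 f=9]
step 2: expand (4,5) (f=7, h=4) → closed; open now [(3,5) g=4 f=7, (4,4) g=4 f=9, (5,6) g=3 f=9, (6,3) g=1 f=9, (6,6) g=2 f=9]
step 3: expand (3,5) (f=7, h=3) → closed; open now [(2,5) g=5 f=7, (3,4) g=5 f=9, (3,6) g=5 f=9, (4,4) g=4 f=9, (5,6) g=3 f=9, (6,3) g=1 f=9, (6,6) g=2 f=9]
step 4: expand (2,5) (f=7, h=2) → closed; open now [(2,4) g=6 f=9, (2,6) g=6 f=9, (3,4) g=5 f=9, (3,6) g=5 f=9, (4,4) g=4 f=9, (5,6) g=3 f=9, (6,3) g=1 f=9, (6,6) g=2 f=9]
step 5: expand (2,4) (f=9, h=3) → closed; open now [(2,6) g=6 f=9, (3,4) g=5 f=9, (3,6) g=5 f=9, (4,4) g=4 f=9, (5,6) g=3 f=9, (6,3) g=1 f=9, (6,6) g=2 f=9]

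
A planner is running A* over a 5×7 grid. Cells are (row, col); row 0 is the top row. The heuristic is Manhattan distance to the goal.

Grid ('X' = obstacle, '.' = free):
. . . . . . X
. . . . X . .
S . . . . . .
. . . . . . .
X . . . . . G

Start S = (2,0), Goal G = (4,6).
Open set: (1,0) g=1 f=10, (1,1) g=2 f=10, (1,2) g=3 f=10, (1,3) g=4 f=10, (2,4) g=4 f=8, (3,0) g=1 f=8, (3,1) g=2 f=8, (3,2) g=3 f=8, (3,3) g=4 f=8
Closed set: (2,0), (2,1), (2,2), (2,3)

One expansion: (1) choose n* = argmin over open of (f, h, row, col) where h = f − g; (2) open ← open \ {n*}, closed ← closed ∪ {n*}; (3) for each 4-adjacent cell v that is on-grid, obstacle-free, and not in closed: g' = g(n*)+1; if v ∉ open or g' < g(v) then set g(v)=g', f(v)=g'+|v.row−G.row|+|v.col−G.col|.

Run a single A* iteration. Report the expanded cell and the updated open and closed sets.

step 1: expand (2,4) (f=8, h=4) → closed; open now [(1,0) g=1 f=10, (1,1) g=2 f=10, (1,2) g=3 f=10, (1,3) g=4 f=10, (2,5) g=5 f=8, (3,0) g=1 f=8, (3,1) g=2 f=8, (3,2) g=3 f=8, (3,3) g=4 f=8, (3,4) g=5 f=8]

expanded=(2,4); open=[(1,0) g=1 f=10, (1,1) g=2 f=10, (1,2) g=3 f=10, (1,3) g=4 f=10, (2,5) g=5 f=8, (3,0) g=1 f=8, (3,1) g=2 f=8, (3,2) g=3 f=8, (3,3) g=4 f=8, (3,4) g=5 f=8]; closed=[(2,0), (2,1), (2,2), (2,3), (2,4)]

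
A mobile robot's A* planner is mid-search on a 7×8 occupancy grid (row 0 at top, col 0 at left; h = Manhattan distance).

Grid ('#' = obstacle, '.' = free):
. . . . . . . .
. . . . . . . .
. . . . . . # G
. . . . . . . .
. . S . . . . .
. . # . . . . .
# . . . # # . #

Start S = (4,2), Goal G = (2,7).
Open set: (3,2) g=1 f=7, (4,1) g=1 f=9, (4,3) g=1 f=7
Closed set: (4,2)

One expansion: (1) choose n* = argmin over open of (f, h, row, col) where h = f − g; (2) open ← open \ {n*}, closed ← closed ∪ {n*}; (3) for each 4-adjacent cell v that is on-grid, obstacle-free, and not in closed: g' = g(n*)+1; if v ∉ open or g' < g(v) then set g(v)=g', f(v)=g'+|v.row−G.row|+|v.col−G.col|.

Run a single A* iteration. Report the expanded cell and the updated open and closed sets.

step 1: expand (3,2) (f=7, h=6) → closed; open now [(2,2) g=2 f=7, (3,1) g=2 f=9, (3,3) g=2 f=7, (4,1) g=1 f=9, (4,3) g=1 f=7]

expanded=(3,2); open=[(2,2) g=2 f=7, (3,1) g=2 f=9, (3,3) g=2 f=7, (4,1) g=1 f=9, (4,3) g=1 f=7]; closed=[(3,2), (4,2)]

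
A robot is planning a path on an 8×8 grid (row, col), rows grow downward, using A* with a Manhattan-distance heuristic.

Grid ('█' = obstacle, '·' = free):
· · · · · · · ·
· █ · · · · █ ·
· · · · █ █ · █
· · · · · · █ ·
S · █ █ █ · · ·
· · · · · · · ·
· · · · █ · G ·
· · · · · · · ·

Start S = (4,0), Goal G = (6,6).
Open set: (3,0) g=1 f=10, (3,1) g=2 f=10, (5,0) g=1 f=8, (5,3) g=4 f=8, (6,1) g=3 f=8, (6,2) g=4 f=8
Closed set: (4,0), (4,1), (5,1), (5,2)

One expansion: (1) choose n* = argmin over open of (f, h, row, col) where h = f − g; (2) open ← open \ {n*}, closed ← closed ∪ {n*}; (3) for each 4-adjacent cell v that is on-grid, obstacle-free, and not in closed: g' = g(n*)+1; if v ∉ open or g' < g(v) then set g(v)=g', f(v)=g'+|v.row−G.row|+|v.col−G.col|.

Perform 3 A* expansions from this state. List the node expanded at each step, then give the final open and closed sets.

order=[(5,3) → (5,4) → (5,5)]; open=[(3,0) g=1 f=10, (3,1) g=2 f=10, (4,5) g=7 f=10, (5,0) g=1 f=8, (5,6) g=7 f=8, (6,1) g=3 f=8, (6,2) g=4 f=8, (6,3) g=5 f=8, (6,5) g=7 f=8]; closed=[(4,0), (4,1), (5,1), (5,2), (5,3), (5,4), (5,5)]

step 1: expand (5,3) (f=8, h=4) → closed; open now [(3,0) g=1 f=10, (3,1) g=2 f=10, (5,0) g=1 f=8, (5,4) g=5 f=8, (6,1) g=3 f=8, (6,2) g=4 f=8, (6,3) g=5 f=8]
step 2: expand (5,4) (f=8, h=3) → closed; open now [(3,0) g=1 f=10, (3,1) g=2 f=10, (5,0) g=1 f=8, (5,5) g=6 f=8, (6,1) g=3 f=8, (6,2) g=4 f=8, (6,3) g=5 f=8]
step 3: expand (5,5) (f=8, h=2) → closed; open now [(3,0) g=1 f=10, (3,1) g=2 f=10, (4,5) g=7 f=10, (5,0) g=1 f=8, (5,6) g=7 f=8, (6,1) g=3 f=8, (6,2) g=4 f=8, (6,3) g=5 f=8, (6,5) g=7 f=8]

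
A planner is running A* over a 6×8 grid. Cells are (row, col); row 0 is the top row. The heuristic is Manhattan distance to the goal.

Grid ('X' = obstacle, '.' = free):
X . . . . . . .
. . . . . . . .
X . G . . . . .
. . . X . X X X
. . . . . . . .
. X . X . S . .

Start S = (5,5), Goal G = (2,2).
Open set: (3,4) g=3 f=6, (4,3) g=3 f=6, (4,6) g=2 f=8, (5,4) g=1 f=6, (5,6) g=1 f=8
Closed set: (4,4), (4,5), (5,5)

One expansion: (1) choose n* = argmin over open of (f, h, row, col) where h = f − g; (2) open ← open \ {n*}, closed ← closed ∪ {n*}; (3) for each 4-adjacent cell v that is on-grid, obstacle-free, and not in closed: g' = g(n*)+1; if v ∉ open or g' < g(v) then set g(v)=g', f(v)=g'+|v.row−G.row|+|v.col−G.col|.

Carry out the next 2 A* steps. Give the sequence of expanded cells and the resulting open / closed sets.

step 1: expand (3,4) (f=6, h=3) → closed; open now [(2,4) g=4 f=6, (4,3) g=3 f=6, (4,6) g=2 f=8, (5,4) g=1 f=6, (5,6) g=1 f=8]
step 2: expand (2,4) (f=6, h=2) → closed; open now [(1,4) g=5 f=8, (2,3) g=5 f=6, (2,5) g=5 f=8, (4,3) g=3 f=6, (4,6) g=2 f=8, (5,4) g=1 f=6, (5,6) g=1 f=8]

order=[(3,4) → (2,4)]; open=[(1,4) g=5 f=8, (2,3) g=5 f=6, (2,5) g=5 f=8, (4,3) g=3 f=6, (4,6) g=2 f=8, (5,4) g=1 f=6, (5,6) g=1 f=8]; closed=[(2,4), (3,4), (4,4), (4,5), (5,5)]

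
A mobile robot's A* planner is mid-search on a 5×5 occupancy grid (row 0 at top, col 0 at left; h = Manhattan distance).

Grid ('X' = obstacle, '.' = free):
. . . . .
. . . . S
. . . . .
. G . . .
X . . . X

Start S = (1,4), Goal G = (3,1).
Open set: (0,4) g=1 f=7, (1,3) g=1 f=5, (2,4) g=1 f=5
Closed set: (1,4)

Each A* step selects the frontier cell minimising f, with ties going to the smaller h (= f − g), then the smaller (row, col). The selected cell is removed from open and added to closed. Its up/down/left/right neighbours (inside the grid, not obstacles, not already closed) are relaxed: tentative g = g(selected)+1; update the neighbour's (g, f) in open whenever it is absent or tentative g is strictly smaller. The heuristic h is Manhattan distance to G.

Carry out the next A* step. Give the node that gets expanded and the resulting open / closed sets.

step 1: expand (1,3) (f=5, h=4) → closed; open now [(0,3) g=2 f=7, (0,4) g=1 f=7, (1,2) g=2 f=5, (2,3) g=2 f=5, (2,4) g=1 f=5]

expanded=(1,3); open=[(0,3) g=2 f=7, (0,4) g=1 f=7, (1,2) g=2 f=5, (2,3) g=2 f=5, (2,4) g=1 f=5]; closed=[(1,3), (1,4)]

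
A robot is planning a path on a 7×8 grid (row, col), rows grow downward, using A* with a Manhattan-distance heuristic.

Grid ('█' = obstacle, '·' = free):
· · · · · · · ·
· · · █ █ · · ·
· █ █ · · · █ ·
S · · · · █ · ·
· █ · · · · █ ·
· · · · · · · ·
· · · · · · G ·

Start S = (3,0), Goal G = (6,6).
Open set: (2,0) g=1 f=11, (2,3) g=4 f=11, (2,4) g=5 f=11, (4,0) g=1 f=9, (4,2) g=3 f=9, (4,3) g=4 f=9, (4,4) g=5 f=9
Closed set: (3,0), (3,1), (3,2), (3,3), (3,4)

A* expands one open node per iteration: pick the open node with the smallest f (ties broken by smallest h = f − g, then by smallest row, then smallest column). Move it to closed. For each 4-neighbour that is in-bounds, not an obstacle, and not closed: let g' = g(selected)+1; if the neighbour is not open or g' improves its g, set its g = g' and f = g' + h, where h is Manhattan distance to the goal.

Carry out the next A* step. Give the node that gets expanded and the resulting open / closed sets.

step 1: expand (4,4) (f=9, h=4) → closed; open now [(2,0) g=1 f=11, (2,3) g=4 f=11, (2,4) g=5 f=11, (4,0) g=1 f=9, (4,2) g=3 f=9, (4,3) g=4 f=9, (4,5) g=6 f=9, (5,4) g=6 f=9]

expanded=(4,4); open=[(2,0) g=1 f=11, (2,3) g=4 f=11, (2,4) g=5 f=11, (4,0) g=1 f=9, (4,2) g=3 f=9, (4,3) g=4 f=9, (4,5) g=6 f=9, (5,4) g=6 f=9]; closed=[(3,0), (3,1), (3,2), (3,3), (3,4), (4,4)]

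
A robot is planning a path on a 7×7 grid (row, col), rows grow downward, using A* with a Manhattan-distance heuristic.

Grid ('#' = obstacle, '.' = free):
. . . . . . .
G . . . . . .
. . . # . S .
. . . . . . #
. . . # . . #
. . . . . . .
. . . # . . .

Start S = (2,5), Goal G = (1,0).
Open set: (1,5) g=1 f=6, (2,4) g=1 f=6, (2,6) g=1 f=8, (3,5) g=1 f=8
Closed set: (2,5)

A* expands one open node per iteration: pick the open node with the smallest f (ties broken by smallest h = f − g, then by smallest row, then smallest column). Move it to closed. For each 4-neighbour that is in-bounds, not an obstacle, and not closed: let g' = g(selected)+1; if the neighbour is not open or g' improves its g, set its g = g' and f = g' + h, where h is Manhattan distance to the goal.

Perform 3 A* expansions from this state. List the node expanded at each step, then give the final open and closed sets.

step 1: expand (1,5) (f=6, h=5) → closed; open now [(0,5) g=2 f=8, (1,4) g=2 f=6, (1,6) g=2 f=8, (2,4) g=1 f=6, (2,6) g=1 f=8, (3,5) g=1 f=8]
step 2: expand (1,4) (f=6, h=4) → closed; open now [(0,4) g=3 f=8, (0,5) g=2 f=8, (1,3) g=3 f=6, (1,6) g=2 f=8, (2,4) g=1 f=6, (2,6) g=1 f=8, (3,5) g=1 f=8]
step 3: expand (1,3) (f=6, h=3) → closed; open now [(0,3) g=4 f=8, (0,4) g=3 f=8, (0,5) g=2 f=8, (1,2) g=4 f=6, (1,6) g=2 f=8, (2,4) g=1 f=6, (2,6) g=1 f=8, (3,5) g=1 f=8]

order=[(1,5) → (1,4) → (1,3)]; open=[(0,3) g=4 f=8, (0,4) g=3 f=8, (0,5) g=2 f=8, (1,2) g=4 f=6, (1,6) g=2 f=8, (2,4) g=1 f=6, (2,6) g=1 f=8, (3,5) g=1 f=8]; closed=[(1,3), (1,4), (1,5), (2,5)]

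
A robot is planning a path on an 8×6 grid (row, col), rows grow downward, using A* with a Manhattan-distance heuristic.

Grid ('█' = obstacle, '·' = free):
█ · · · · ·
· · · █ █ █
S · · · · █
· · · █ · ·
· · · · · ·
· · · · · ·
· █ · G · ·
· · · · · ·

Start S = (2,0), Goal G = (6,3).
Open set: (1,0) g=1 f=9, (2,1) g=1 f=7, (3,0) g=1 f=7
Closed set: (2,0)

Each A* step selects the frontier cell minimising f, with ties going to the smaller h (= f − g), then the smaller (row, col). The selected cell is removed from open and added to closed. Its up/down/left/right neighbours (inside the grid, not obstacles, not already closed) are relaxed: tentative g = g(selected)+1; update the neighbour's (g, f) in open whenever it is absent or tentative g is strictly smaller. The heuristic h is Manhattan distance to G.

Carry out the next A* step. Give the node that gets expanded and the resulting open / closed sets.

step 1: expand (2,1) (f=7, h=6) → closed; open now [(1,0) g=1 f=9, (1,1) g=2 f=9, (2,2) g=2 f=7, (3,0) g=1 f=7, (3,1) g=2 f=7]

expanded=(2,1); open=[(1,0) g=1 f=9, (1,1) g=2 f=9, (2,2) g=2 f=7, (3,0) g=1 f=7, (3,1) g=2 f=7]; closed=[(2,0), (2,1)]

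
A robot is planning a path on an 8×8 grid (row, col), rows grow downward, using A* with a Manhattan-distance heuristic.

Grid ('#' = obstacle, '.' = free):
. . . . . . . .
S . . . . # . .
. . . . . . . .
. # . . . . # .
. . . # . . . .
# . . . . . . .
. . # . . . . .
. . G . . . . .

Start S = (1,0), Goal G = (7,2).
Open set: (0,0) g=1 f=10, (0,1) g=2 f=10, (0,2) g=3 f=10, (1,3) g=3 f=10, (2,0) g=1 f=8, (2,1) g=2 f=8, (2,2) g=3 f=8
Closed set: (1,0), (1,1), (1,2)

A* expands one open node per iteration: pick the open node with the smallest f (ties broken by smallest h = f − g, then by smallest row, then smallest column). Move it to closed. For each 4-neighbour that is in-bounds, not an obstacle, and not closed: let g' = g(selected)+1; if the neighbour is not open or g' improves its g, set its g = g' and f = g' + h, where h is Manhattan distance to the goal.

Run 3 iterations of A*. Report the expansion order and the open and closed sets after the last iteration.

step 1: expand (2,2) (f=8, h=5) → closed; open now [(0,0) g=1 f=10, (0,1) g=2 f=10, (0,2) g=3 f=10, (1,3) g=3 f=10, (2,0) g=1 f=8, (2,1) g=2 f=8, (2,3) g=4 f=10, (3,2) g=4 f=8]
step 2: expand (3,2) (f=8, h=4) → closed; open now [(0,0) g=1 f=10, (0,1) g=2 f=10, (0,2) g=3 f=10, (1,3) g=3 f=10, (2,0) g=1 f=8, (2,1) g=2 f=8, (2,3) g=4 f=10, (3,3) g=5 f=10, (4,2) g=5 f=8]
step 3: expand (4,2) (f=8, h=3) → closed; open now [(0,0) g=1 f=10, (0,1) g=2 f=10, (0,2) g=3 f=10, (1,3) g=3 f=10, (2,0) g=1 f=8, (2,1) g=2 f=8, (2,3) g=4 f=10, (3,3) g=5 f=10, (4,1) g=6 f=10, (5,2) g=6 f=8]

order=[(2,2) → (3,2) → (4,2)]; open=[(0,0) g=1 f=10, (0,1) g=2 f=10, (0,2) g=3 f=10, (1,3) g=3 f=10, (2,0) g=1 f=8, (2,1) g=2 f=8, (2,3) g=4 f=10, (3,3) g=5 f=10, (4,1) g=6 f=10, (5,2) g=6 f=8]; closed=[(1,0), (1,1), (1,2), (2,2), (3,2), (4,2)]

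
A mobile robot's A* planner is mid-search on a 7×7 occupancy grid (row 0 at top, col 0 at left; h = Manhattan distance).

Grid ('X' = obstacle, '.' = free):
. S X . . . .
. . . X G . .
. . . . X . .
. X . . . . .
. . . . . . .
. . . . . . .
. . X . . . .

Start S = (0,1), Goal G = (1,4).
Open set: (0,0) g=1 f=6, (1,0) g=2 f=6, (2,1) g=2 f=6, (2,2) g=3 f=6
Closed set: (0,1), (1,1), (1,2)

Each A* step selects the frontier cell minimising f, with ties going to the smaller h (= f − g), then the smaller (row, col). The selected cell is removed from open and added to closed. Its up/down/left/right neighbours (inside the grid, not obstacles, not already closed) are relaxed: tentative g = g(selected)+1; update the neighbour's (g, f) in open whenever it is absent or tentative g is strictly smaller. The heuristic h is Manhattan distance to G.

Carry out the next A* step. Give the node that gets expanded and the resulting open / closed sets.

step 1: expand (2,2) (f=6, h=3) → closed; open now [(0,0) g=1 f=6, (1,0) g=2 f=6, (2,1) g=2 f=6, (2,3) g=4 f=6, (3,2) g=4 f=8]

expanded=(2,2); open=[(0,0) g=1 f=6, (1,0) g=2 f=6, (2,1) g=2 f=6, (2,3) g=4 f=6, (3,2) g=4 f=8]; closed=[(0,1), (1,1), (1,2), (2,2)]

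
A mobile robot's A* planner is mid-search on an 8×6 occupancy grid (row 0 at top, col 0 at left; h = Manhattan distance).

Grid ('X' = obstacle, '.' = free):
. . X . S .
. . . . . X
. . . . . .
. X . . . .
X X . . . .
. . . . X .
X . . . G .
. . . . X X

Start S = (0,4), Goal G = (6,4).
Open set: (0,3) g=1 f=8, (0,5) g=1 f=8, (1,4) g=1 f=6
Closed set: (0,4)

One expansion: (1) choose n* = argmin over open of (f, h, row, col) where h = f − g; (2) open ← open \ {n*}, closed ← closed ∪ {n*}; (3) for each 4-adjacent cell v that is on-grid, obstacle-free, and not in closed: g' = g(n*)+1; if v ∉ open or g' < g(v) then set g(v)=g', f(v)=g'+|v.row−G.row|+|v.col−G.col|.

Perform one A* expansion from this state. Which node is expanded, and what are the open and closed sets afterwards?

step 1: expand (1,4) (f=6, h=5) → closed; open now [(0,3) g=1 f=8, (0,5) g=1 f=8, (1,3) g=2 f=8, (2,4) g=2 f=6]

expanded=(1,4); open=[(0,3) g=1 f=8, (0,5) g=1 f=8, (1,3) g=2 f=8, (2,4) g=2 f=6]; closed=[(0,4), (1,4)]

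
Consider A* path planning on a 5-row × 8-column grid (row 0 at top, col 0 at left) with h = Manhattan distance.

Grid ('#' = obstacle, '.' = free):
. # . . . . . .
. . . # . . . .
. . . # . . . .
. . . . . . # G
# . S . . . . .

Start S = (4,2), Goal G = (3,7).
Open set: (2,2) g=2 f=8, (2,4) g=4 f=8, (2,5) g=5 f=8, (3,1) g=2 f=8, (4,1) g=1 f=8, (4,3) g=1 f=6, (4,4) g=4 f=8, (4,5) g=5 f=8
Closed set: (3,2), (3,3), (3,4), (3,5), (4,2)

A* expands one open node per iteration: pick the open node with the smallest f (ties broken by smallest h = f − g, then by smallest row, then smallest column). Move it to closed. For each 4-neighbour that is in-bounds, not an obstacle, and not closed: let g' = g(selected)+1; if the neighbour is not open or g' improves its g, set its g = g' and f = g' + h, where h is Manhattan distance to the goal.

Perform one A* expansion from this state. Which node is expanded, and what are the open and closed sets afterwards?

step 1: expand (4,3) (f=6, h=5) → closed; open now [(2,2) g=2 f=8, (2,4) g=4 f=8, (2,5) g=5 f=8, (3,1) g=2 f=8, (4,1) g=1 f=8, (4,4) g=2 f=6, (4,5) g=5 f=8]

expanded=(4,3); open=[(2,2) g=2 f=8, (2,4) g=4 f=8, (2,5) g=5 f=8, (3,1) g=2 f=8, (4,1) g=1 f=8, (4,4) g=2 f=6, (4,5) g=5 f=8]; closed=[(3,2), (3,3), (3,4), (3,5), (4,2), (4,3)]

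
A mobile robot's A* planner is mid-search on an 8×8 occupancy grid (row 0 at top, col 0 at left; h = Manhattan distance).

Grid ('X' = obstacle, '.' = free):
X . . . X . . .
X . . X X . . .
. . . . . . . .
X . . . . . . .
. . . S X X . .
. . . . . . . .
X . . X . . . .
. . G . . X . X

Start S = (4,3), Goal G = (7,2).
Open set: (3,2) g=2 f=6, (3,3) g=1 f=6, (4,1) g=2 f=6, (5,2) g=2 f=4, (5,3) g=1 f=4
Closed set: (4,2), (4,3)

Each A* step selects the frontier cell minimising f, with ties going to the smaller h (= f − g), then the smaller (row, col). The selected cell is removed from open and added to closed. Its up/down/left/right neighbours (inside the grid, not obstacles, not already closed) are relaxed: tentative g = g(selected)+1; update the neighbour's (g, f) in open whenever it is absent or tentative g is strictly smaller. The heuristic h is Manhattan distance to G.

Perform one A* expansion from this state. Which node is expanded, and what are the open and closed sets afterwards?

expanded=(5,2); open=[(3,2) g=2 f=6, (3,3) g=1 f=6, (4,1) g=2 f=6, (5,1) g=3 f=6, (5,3) g=1 f=4, (6,2) g=3 f=4]; closed=[(4,2), (4,3), (5,2)]

step 1: expand (5,2) (f=4, h=2) → closed; open now [(3,2) g=2 f=6, (3,3) g=1 f=6, (4,1) g=2 f=6, (5,1) g=3 f=6, (5,3) g=1 f=4, (6,2) g=3 f=4]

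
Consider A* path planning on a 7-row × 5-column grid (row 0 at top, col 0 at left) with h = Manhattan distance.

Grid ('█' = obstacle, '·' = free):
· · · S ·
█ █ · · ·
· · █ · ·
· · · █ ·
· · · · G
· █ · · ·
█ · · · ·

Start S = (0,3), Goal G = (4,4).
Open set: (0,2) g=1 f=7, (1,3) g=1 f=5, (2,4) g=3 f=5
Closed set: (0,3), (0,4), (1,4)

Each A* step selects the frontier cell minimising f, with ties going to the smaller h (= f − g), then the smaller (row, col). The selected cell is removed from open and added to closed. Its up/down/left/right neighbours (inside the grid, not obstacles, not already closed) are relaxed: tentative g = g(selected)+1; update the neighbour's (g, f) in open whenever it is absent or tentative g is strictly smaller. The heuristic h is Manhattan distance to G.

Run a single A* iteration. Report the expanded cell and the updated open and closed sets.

expanded=(2,4); open=[(0,2) g=1 f=7, (1,3) g=1 f=5, (2,3) g=4 f=7, (3,4) g=4 f=5]; closed=[(0,3), (0,4), (1,4), (2,4)]

step 1: expand (2,4) (f=5, h=2) → closed; open now [(0,2) g=1 f=7, (1,3) g=1 f=5, (2,3) g=4 f=7, (3,4) g=4 f=5]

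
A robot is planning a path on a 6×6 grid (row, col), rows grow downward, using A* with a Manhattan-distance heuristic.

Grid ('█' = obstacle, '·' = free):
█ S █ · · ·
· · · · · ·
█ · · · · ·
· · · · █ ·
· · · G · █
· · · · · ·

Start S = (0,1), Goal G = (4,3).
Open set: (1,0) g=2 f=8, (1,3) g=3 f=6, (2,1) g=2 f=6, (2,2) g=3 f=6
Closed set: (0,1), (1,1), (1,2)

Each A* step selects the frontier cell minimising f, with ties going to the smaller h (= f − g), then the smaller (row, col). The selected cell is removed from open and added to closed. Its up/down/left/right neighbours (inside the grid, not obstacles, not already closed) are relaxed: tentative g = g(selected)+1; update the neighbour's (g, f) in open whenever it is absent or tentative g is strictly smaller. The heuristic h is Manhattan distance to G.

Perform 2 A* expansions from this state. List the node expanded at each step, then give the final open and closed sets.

step 1: expand (1,3) (f=6, h=3) → closed; open now [(0,3) g=4 f=8, (1,0) g=2 f=8, (1,4) g=4 f=8, (2,1) g=2 f=6, (2,2) g=3 f=6, (2,3) g=4 f=6]
step 2: expand (2,3) (f=6, h=2) → closed; open now [(0,3) g=4 f=8, (1,0) g=2 f=8, (1,4) g=4 f=8, (2,1) g=2 f=6, (2,2) g=3 f=6, (2,4) g=5 f=8, (3,3) g=5 f=6]

order=[(1,3) → (2,3)]; open=[(0,3) g=4 f=8, (1,0) g=2 f=8, (1,4) g=4 f=8, (2,1) g=2 f=6, (2,2) g=3 f=6, (2,4) g=5 f=8, (3,3) g=5 f=6]; closed=[(0,1), (1,1), (1,2), (1,3), (2,3)]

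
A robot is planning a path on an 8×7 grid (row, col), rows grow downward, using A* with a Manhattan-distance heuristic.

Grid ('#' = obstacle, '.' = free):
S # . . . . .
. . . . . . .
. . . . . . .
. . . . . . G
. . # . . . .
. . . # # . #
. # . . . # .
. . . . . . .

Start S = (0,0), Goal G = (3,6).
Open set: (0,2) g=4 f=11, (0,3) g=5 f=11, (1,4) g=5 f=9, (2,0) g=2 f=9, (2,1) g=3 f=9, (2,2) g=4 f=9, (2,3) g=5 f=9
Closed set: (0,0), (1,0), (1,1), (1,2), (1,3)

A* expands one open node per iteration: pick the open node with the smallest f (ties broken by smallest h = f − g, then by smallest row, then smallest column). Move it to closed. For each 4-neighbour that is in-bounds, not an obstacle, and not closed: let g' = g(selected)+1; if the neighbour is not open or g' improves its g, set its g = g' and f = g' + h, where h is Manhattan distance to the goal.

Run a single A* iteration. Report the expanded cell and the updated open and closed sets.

expanded=(1,4); open=[(0,2) g=4 f=11, (0,3) g=5 f=11, (0,4) g=6 f=11, (1,5) g=6 f=9, (2,0) g=2 f=9, (2,1) g=3 f=9, (2,2) g=4 f=9, (2,3) g=5 f=9, (2,4) g=6 f=9]; closed=[(0,0), (1,0), (1,1), (1,2), (1,3), (1,4)]

step 1: expand (1,4) (f=9, h=4) → closed; open now [(0,2) g=4 f=11, (0,3) g=5 f=11, (0,4) g=6 f=11, (1,5) g=6 f=9, (2,0) g=2 f=9, (2,1) g=3 f=9, (2,2) g=4 f=9, (2,3) g=5 f=9, (2,4) g=6 f=9]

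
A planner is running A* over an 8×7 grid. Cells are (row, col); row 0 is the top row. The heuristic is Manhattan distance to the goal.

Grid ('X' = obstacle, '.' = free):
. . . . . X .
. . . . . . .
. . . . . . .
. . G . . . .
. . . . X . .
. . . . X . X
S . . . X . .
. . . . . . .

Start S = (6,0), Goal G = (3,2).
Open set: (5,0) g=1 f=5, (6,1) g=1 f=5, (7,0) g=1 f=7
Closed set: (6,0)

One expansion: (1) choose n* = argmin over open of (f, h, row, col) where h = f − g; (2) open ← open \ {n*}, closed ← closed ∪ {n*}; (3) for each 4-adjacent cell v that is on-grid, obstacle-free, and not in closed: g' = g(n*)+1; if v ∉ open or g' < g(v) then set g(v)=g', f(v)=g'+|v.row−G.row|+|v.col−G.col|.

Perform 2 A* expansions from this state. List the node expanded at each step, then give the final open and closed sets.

step 1: expand (5,0) (f=5, h=4) → closed; open now [(4,0) g=2 f=5, (5,1) g=2 f=5, (6,1) g=1 f=5, (7,0) g=1 f=7]
step 2: expand (4,0) (f=5, h=3) → closed; open now [(3,0) g=3 f=5, (4,1) g=3 f=5, (5,1) g=2 f=5, (6,1) g=1 f=5, (7,0) g=1 f=7]

order=[(5,0) → (4,0)]; open=[(3,0) g=3 f=5, (4,1) g=3 f=5, (5,1) g=2 f=5, (6,1) g=1 f=5, (7,0) g=1 f=7]; closed=[(4,0), (5,0), (6,0)]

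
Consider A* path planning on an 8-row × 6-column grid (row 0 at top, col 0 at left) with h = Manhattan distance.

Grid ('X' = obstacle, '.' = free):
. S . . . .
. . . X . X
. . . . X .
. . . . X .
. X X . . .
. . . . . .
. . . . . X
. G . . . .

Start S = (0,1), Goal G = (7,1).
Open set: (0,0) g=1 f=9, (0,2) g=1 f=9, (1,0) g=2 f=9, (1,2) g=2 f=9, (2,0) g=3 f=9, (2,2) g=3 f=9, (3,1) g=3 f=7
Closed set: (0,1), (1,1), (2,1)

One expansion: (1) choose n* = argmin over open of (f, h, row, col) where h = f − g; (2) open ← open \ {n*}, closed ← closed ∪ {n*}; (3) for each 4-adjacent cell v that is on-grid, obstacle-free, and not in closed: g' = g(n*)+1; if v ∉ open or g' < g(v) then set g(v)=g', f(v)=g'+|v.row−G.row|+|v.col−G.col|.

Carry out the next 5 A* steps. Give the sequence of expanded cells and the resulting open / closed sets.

step 1: expand (3,1) (f=7, h=4) → closed; open now [(0,0) g=1 f=9, (0,2) g=1 f=9, (1,0) g=2 f=9, (1,2) g=2 f=9, (2,0) g=3 f=9, (2,2) g=3 f=9, (3,0) g=4 f=9, (3,2) g=4 f=9]
step 2: expand (3,0) (f=9, h=5) → closed; open now [(0,0) g=1 f=9, (0,2) g=1 f=9, (1,0) g=2 f=9, (1,2) g=2 f=9, (2,0) g=3 f=9, (2,2) g=3 f=9, (3,2) g=4 f=9, (4,0) g=5 f=9]
step 3: expand (4,0) (f=9, h=4) → closed; open now [(0,0) g=1 f=9, (0,2) g=1 f=9, (1,0) g=2 f=9, (1,2) g=2 f=9, (2,0) g=3 f=9, (2,2) g=3 f=9, (3,2) g=4 f=9, (5,0) g=6 f=9]
step 4: expand (5,0) (f=9, h=3) → closed; open now [(0,0) g=1 f=9, (0,2) g=1 f=9, (1,0) g=2 f=9, (1,2) g=2 f=9, (2,0) g=3 f=9, (2,2) g=3 f=9, (3,2) g=4 f=9, (5,1) g=7 f=9, (6,0) g=7 f=9]
step 5: expand (5,1) (f=9, h=2) → closed; open now [(0,0) g=1 f=9, (0,2) g=1 f=9, (1,0) g=2 f=9, (1,2) g=2 f=9, (2,0) g=3 f=9, (2,2) g=3 f=9, (3,2) g=4 f=9, (5,2) g=8 f=11, (6,0) g=7 f=9, (6,1) g=8 f=9]

order=[(3,1) → (3,0) → (4,0) → (5,0) → (5,1)]; open=[(0,0) g=1 f=9, (0,2) g=1 f=9, (1,0) g=2 f=9, (1,2) g=2 f=9, (2,0) g=3 f=9, (2,2) g=3 f=9, (3,2) g=4 f=9, (5,2) g=8 f=11, (6,0) g=7 f=9, (6,1) g=8 f=9]; closed=[(0,1), (1,1), (2,1), (3,0), (3,1), (4,0), (5,0), (5,1)]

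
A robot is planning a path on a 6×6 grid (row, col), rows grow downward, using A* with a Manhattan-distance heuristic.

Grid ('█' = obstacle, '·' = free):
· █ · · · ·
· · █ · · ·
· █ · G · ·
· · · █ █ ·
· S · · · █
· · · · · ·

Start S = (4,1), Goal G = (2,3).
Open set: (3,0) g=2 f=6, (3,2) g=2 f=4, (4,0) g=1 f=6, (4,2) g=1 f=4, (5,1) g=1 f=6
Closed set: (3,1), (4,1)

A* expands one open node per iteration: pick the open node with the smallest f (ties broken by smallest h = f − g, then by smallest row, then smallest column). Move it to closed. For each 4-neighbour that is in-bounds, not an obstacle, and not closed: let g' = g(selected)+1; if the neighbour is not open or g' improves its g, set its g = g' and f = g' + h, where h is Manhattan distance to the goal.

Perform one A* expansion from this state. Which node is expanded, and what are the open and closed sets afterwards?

step 1: expand (3,2) (f=4, h=2) → closed; open now [(2,2) g=3 f=4, (3,0) g=2 f=6, (4,0) g=1 f=6, (4,2) g=1 f=4, (5,1) g=1 f=6]

expanded=(3,2); open=[(2,2) g=3 f=4, (3,0) g=2 f=6, (4,0) g=1 f=6, (4,2) g=1 f=4, (5,1) g=1 f=6]; closed=[(3,1), (3,2), (4,1)]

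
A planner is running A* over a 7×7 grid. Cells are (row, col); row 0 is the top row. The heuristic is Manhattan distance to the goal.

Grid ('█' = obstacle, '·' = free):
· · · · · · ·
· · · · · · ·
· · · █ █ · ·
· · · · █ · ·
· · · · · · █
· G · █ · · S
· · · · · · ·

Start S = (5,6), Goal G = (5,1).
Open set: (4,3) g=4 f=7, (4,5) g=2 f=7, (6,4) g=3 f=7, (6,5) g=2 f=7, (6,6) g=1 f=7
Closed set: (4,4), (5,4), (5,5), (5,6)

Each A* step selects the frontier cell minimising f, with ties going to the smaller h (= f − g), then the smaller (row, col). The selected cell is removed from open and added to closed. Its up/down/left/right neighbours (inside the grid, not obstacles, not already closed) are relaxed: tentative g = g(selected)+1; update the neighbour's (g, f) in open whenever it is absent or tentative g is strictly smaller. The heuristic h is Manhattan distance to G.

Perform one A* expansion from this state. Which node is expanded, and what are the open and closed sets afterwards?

step 1: expand (4,3) (f=7, h=3) → closed; open now [(3,3) g=5 f=9, (4,2) g=5 f=7, (4,5) g=2 f=7, (6,4) g=3 f=7, (6,5) g=2 f=7, (6,6) g=1 f=7]

expanded=(4,3); open=[(3,3) g=5 f=9, (4,2) g=5 f=7, (4,5) g=2 f=7, (6,4) g=3 f=7, (6,5) g=2 f=7, (6,6) g=1 f=7]; closed=[(4,3), (4,4), (5,4), (5,5), (5,6)]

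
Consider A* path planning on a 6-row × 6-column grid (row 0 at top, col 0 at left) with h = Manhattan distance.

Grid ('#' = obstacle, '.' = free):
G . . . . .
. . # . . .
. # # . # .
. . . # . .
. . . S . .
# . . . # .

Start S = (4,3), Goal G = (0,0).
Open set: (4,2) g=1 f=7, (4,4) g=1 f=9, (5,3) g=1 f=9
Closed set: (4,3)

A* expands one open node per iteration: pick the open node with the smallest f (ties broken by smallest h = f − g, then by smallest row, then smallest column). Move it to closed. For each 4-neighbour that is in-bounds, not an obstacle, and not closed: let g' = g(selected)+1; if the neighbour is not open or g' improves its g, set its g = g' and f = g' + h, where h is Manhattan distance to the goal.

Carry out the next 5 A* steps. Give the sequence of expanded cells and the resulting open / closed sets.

order=[(4,2) → (3,2) → (3,1) → (3,0) → (2,0)]; open=[(1,0) g=6 f=7, (4,0) g=5 f=9, (4,1) g=2 f=7, (4,4) g=1 f=9, (5,2) g=2 f=9, (5,3) g=1 f=9]; closed=[(2,0), (3,0), (3,1), (3,2), (4,2), (4,3)]

step 1: expand (4,2) (f=7, h=6) → closed; open now [(3,2) g=2 f=7, (4,1) g=2 f=7, (4,4) g=1 f=9, (5,2) g=2 f=9, (5,3) g=1 f=9]
step 2: expand (3,2) (f=7, h=5) → closed; open now [(3,1) g=3 f=7, (4,1) g=2 f=7, (4,4) g=1 f=9, (5,2) g=2 f=9, (5,3) g=1 f=9]
step 3: expand (3,1) (f=7, h=4) → closed; open now [(3,0) g=4 f=7, (4,1) g=2 f=7, (4,4) g=1 f=9, (5,2) g=2 f=9, (5,3) g=1 f=9]
step 4: expand (3,0) (f=7, h=3) → closed; open now [(2,0) g=5 f=7, (4,0) g=5 f=9, (4,1) g=2 f=7, (4,4) g=1 f=9, (5,2) g=2 f=9, (5,3) g=1 f=9]
step 5: expand (2,0) (f=7, h=2) → closed; open now [(1,0) g=6 f=7, (4,0) g=5 f=9, (4,1) g=2 f=7, (4,4) g=1 f=9, (5,2) g=2 f=9, (5,3) g=1 f=9]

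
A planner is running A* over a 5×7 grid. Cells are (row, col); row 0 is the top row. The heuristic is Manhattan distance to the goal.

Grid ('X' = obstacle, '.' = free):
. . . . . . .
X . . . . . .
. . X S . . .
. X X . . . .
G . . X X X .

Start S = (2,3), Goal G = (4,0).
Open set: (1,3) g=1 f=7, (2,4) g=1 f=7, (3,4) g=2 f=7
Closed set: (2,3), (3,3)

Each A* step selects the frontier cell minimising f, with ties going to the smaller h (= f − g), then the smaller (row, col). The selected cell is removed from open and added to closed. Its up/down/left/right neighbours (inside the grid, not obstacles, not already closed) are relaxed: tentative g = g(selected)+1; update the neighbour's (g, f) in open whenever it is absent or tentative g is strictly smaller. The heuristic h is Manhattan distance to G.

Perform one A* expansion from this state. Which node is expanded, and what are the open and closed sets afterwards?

expanded=(3,4); open=[(1,3) g=1 f=7, (2,4) g=1 f=7, (3,5) g=3 f=9]; closed=[(2,3), (3,3), (3,4)]

step 1: expand (3,4) (f=7, h=5) → closed; open now [(1,3) g=1 f=7, (2,4) g=1 f=7, (3,5) g=3 f=9]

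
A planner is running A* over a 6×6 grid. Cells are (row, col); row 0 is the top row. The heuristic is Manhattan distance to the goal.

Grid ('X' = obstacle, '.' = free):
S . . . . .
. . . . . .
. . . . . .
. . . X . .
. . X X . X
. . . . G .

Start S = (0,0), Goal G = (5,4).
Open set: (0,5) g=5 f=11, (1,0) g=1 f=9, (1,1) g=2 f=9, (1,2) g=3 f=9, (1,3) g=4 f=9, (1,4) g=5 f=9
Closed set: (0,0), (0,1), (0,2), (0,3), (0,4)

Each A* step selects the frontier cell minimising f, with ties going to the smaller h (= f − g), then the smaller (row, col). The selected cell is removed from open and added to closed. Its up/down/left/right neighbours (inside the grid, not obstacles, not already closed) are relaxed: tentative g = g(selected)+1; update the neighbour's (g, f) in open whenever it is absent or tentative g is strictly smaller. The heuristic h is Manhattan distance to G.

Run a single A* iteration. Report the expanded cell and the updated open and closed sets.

step 1: expand (1,4) (f=9, h=4) → closed; open now [(0,5) g=5 f=11, (1,0) g=1 f=9, (1,1) g=2 f=9, (1,2) g=3 f=9, (1,3) g=4 f=9, (1,5) g=6 f=11, (2,4) g=6 f=9]

expanded=(1,4); open=[(0,5) g=5 f=11, (1,0) g=1 f=9, (1,1) g=2 f=9, (1,2) g=3 f=9, (1,3) g=4 f=9, (1,5) g=6 f=11, (2,4) g=6 f=9]; closed=[(0,0), (0,1), (0,2), (0,3), (0,4), (1,4)]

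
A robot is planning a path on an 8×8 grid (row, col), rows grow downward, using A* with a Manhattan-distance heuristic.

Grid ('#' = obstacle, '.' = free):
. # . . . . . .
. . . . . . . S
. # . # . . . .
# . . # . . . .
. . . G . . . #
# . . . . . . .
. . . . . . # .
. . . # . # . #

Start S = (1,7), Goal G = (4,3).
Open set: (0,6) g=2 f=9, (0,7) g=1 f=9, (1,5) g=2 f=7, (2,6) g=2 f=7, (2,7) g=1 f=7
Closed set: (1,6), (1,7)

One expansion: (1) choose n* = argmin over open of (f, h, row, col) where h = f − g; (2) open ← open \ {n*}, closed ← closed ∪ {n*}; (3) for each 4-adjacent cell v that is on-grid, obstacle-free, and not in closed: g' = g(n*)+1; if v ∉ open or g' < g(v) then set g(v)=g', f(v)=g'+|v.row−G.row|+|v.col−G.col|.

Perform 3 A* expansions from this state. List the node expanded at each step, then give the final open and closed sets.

order=[(1,5) → (1,4) → (1,3)]; open=[(0,3) g=5 f=9, (0,4) g=4 f=9, (0,5) g=3 f=9, (0,6) g=2 f=9, (0,7) g=1 f=9, (1,2) g=5 f=9, (2,4) g=4 f=7, (2,5) g=3 f=7, (2,6) g=2 f=7, (2,7) g=1 f=7]; closed=[(1,3), (1,4), (1,5), (1,6), (1,7)]

step 1: expand (1,5) (f=7, h=5) → closed; open now [(0,5) g=3 f=9, (0,6) g=2 f=9, (0,7) g=1 f=9, (1,4) g=3 f=7, (2,5) g=3 f=7, (2,6) g=2 f=7, (2,7) g=1 f=7]
step 2: expand (1,4) (f=7, h=4) → closed; open now [(0,4) g=4 f=9, (0,5) g=3 f=9, (0,6) g=2 f=9, (0,7) g=1 f=9, (1,3) g=4 f=7, (2,4) g=4 f=7, (2,5) g=3 f=7, (2,6) g=2 f=7, (2,7) g=1 f=7]
step 3: expand (1,3) (f=7, h=3) → closed; open now [(0,3) g=5 f=9, (0,4) g=4 f=9, (0,5) g=3 f=9, (0,6) g=2 f=9, (0,7) g=1 f=9, (1,2) g=5 f=9, (2,4) g=4 f=7, (2,5) g=3 f=7, (2,6) g=2 f=7, (2,7) g=1 f=7]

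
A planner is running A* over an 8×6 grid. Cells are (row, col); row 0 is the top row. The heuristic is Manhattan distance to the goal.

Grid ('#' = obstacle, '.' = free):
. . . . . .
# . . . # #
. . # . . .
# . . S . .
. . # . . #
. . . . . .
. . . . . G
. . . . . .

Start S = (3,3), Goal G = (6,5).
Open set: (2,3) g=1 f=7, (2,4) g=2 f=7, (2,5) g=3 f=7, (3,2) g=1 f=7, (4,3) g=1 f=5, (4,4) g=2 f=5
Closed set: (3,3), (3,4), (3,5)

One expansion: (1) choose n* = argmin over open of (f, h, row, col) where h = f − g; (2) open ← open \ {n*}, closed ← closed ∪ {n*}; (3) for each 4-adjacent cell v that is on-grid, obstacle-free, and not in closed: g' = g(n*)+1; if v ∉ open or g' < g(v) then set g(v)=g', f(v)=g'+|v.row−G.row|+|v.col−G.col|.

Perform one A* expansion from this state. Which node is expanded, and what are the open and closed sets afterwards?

expanded=(4,4); open=[(2,3) g=1 f=7, (2,4) g=2 f=7, (2,5) g=3 f=7, (3,2) g=1 f=7, (4,3) g=1 f=5, (5,4) g=3 f=5]; closed=[(3,3), (3,4), (3,5), (4,4)]

step 1: expand (4,4) (f=5, h=3) → closed; open now [(2,3) g=1 f=7, (2,4) g=2 f=7, (2,5) g=3 f=7, (3,2) g=1 f=7, (4,3) g=1 f=5, (5,4) g=3 f=5]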